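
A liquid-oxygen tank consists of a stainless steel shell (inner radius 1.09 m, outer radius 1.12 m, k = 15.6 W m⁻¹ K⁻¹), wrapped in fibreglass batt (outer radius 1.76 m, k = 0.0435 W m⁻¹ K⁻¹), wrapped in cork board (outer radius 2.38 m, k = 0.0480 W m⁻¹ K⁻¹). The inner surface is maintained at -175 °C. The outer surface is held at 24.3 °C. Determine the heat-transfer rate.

Q = 237 W

Treat each layer as a resistance in series:
  R_stainless steel = (1/1.09 − 1/1.12)/(4πk) = 0.02457/(4π·15.6) = 1.254×10^-4 K/W
  R_fibreglass batt = (1/1.12 − 1/1.76)/(4πk) = 0.3247/(4π·0.0435) = 0.5940 K/W
  R_cork board = (1/1.76 − 1/2.38)/(4πk) = 0.1480/(4π·0.0480) = 0.2454 K/W
ΣR = 1.254×10^-4 + 0.5940 + 0.2454 = 0.8395 K/W
Q = ΔT/ΣR = (-175 °C − 24.3 °C)/0.8395 = -237 W
(Negative Q ⇒ heat flows inward; heat gain = 237 W.)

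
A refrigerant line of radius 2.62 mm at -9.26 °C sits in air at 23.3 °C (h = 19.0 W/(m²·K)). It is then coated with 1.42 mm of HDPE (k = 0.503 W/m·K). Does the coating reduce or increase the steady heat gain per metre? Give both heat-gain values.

Critical radius for a cylinder: r_cr = k/h = 0.0265 m = 2.65 cm.
Outer radius after coating: r₂ = 0.00262 + 0.00142 = 0.00404 m.
Since r₁ < r_cr and r₂ ≤ r_cr, the coating moves toward the maximum at r_cr — heat gain rises.
Bare: R = 1/(2πr₁h) = 3.197 m·K/W; Q = 32.56/3.197 = 10.2 W/m.
Coated: R = R_cond + R_conv = 2.210 m·K/W; Q = 32.56/2.210 = 14.7 W/m.

increases: 10.2 → 14.7 W/m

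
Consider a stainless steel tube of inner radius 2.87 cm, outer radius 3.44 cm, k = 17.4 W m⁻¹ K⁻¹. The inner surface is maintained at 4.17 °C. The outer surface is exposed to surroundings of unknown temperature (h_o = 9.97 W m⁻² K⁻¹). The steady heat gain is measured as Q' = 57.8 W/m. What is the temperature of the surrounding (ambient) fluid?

T_out = 31.1 °C

Series resistances:
  R'_stainless steel = ln(0.0344/0.0287)/(2πk) = 0.1812/(2π·17.4) = 0.001657 m·K/W
  R'_conv,out = 1/(2πr h) = 1/(2π·0.0344·9.97) = 0.4641 m·K/W
ΣR = 0.4657 m·K/W
ΔT = Q'·ΣR = 57.8 × 0.4657 = 26.92 K
Heat flows inward, so T_out = T_in + ΔT = 4.17 + 26.92 = 31.1 °C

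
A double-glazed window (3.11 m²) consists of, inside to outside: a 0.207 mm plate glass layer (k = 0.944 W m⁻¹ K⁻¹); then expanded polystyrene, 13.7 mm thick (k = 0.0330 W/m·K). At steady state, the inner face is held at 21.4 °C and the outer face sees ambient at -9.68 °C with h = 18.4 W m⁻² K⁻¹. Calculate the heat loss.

Q = 206 W

Series thermal resistances, inner to outer:
  R_plate glass = L/(kA) = 2.07×10^-4/(0.944·3.11) = 7.051×10^-5 K/W
  R_expanded polystyrene = L/(kA) = 0.0137/(0.0330·3.11) = 0.1335 K/W
  R_conv,out = 1/(hA) = 1/(18.4·3.11) = 0.01748 K/W
ΣR = 7.051×10^-5 + 0.1335 + 0.01748 = 0.1511 K/W
Q = ΔT/ΣR = (21.4 °C − -9.68 °C)/0.1511 = 206 W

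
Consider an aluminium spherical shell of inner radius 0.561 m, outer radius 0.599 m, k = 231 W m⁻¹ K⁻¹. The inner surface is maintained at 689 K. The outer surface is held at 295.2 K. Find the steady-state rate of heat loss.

Q = 4πk·ΔT/(1/r₁ − 1/r₂) = 4π × 231 × 393.8 / (1/0.561 − 1/0.599) = 1.01×10^7 W

Q = 10100 kW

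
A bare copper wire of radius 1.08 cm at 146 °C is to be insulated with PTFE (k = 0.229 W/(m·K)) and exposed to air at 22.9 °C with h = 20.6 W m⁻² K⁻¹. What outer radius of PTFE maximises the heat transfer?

For a cylinder, r_cr = k_ins/h = 0.229/20.6 = 0.0111 m = 1.11 cm

r_cr = 1.11 cm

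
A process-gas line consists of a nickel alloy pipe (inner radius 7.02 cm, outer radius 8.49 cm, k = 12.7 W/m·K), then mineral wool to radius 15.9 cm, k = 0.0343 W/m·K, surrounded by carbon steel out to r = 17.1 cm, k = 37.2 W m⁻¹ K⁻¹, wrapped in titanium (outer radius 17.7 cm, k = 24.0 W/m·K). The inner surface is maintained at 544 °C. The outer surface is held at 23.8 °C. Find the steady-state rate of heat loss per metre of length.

Series thermal resistances, inner to outer:
  R'_nickel alloy = ln(0.0849/0.0702)/(2πk) = 0.1901/(2π·12.7) = 0.002383 m·K/W
  R'_mineral wool = ln(0.159/0.0849)/(2πk) = 0.6274/(2π·0.0343) = 2.911 m·K/W
  R'_carbon steel = ln(0.171/0.159)/(2πk) = 0.07276/(2π·37.2) = 3.113×10^-4 m·K/W
  R'_titanium = ln(0.177/0.171)/(2πk) = 0.03449/(2π·24.0) = 2.287×10^-4 m·K/W
ΣR = 0.002383 + 2.911 + 3.113×10^-4 + 2.287×10^-4 = 2.914 m·K/W
Q' = ΔT/ΣR = (544 °C − 23.8 °C)/2.914 = 179 W/m

Q' = 179 W/m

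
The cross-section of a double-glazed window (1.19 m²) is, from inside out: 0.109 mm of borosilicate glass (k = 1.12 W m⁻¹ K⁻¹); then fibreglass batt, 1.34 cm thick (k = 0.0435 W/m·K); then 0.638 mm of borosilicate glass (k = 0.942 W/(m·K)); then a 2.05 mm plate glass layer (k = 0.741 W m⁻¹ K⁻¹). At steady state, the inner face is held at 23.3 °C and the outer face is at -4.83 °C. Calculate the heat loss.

Treat each layer as a resistance in series:
  R_borosilicate glass = L/(kA) = 1.09×10^-4/(1.12·1.19) = 8.178×10^-5 K/W
  R_fibreglass batt = L/(kA) = 0.0134/(0.0435·1.19) = 0.2589 K/W
  R_borosilicate glass = L/(kA) = 6.38×10^-4/(0.942·1.19) = 5.691×10^-4 K/W
  R_plate glass = L/(kA) = 0.00205/(0.741·1.19) = 0.002325 K/W
ΣR = 8.178×10^-5 + 0.2589 + 5.691×10^-4 + 0.002325 = 0.2619 K/W
Q = ΔT/ΣR = (23.3 °C − -4.83 °C)/0.2619 = 107 W

Q = 107 W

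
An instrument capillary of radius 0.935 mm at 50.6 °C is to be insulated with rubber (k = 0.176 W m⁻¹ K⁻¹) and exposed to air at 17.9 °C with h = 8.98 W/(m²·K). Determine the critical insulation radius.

r_cr = 1.96 cm

For a cylinder, r_cr = k_ins/h = 0.176/8.98 = 0.0196 m = 1.96 cm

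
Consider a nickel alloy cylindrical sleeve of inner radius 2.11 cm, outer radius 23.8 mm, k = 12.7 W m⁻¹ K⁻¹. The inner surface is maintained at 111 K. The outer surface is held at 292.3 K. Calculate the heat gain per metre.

Q' = 2πk·ΔT/ln(r₂/r₁) = 2π × 12.7 × 181.3 / ln(0.0238/0.0211) = 1.20×10^5 W/m

Q' = 120 kW/m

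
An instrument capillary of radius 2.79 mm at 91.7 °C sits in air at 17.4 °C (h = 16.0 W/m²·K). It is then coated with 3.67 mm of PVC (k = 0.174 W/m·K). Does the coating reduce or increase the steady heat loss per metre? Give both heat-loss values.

Critical radius for a cylinder: r_cr = k/h = 0.0109 m = 1.09 cm.
Outer radius after coating: r₂ = 0.00279 + 0.00367 = 0.00646 m.
Since r₁ < r_cr and r₂ ≤ r_cr, the coating moves toward the maximum at r_cr — heat loss rises.
Bare: R = 1/(2πr₁h) = 3.565 m·K/W; Q = 74.3/3.565 = 20.8 W/m.
Coated: R = R_cond + R_conv = 2.308 m·K/W; Q = 74.3/2.308 = 32.2 W/m.

increases: 20.8 → 32.2 W/m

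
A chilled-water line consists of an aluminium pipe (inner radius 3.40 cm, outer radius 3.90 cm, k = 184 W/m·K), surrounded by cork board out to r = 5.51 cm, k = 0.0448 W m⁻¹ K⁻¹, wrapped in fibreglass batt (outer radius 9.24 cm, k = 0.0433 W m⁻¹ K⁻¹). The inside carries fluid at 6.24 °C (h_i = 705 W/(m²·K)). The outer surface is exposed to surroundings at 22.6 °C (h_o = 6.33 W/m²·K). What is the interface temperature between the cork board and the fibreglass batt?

T = 12.2 °C

Series thermal resistances, inner to outer:
  R'_conv,in = 1/(2πr h) = 1/(2π·0.0340·705) = 0.006640 m·K/W
  R'_aluminium = ln(0.0390/0.0340)/(2πk) = 0.1372/(2π·184) = 1.187×10^-4 m·K/W
  R'_cork board = ln(0.0551/0.0390)/(2πk) = 0.3456/(2π·0.0448) = 1.228 m·K/W
  R'_fibreglass batt = ln(0.0924/0.0551)/(2πk) = 0.5170/(2π·0.0433) = 1.900 m·K/W
  R'_conv,out = 1/(2πr h) = 1/(2π·0.0924·6.33) = 0.2721 m·K/W
ΣR = 0.006640 + 1.187×10^-4 + 1.228 + 1.900 + 0.2721 = 3.407 m·K/W
Q' = ΔT/ΣR = (6.24 °C − 22.6 °C)/3.407 = -4.802 W/m
From the inner boundary to the cork board/fibreglass batt interface, ΣR_partial = 1.235 m·K/W.
T_interface = T_in − Q'·ΣR_partial = 6.24 °C − (-4.802)(1.235) = 12.2 °C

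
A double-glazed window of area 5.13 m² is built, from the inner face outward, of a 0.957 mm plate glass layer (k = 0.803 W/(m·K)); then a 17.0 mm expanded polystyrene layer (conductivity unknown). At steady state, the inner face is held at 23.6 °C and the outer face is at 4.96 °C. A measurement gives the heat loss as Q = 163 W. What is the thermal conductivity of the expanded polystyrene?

ΣR = ΔT/Q = |23.6 − 4.96|/163 = 0.1144 K/W
Known resistances:
  R_plate glass = L/(kA) = 9.57×10^-4/(0.803·5.13) = 2.323×10^-4 K/W
R_expanded polystyrene = ΣR − ΣR_known = 0.1144 − 2.323×10^-4 = 0.1142 K/W
L/(kA) = 0.1142 ⇒ k = 0.0170/(0.1142·5.13) = 0.0290 W/m·K

k = 0.0290 W/m·K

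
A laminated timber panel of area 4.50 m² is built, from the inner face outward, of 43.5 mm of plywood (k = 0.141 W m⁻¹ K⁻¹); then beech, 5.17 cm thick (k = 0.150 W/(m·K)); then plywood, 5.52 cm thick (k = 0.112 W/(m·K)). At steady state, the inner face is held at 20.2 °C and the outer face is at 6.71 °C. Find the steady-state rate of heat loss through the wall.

Q = 53.0 W

Resistance network (inner→outer):
  R_plywood = L/(kA) = 0.0435/(0.141·4.50) = 0.06856 K/W
  R_beech = L/(kA) = 0.0517/(0.150·4.50) = 0.07659 K/W
  R_plywood = L/(kA) = 0.0552/(0.112·4.50) = 0.1095 K/W
ΣR = 0.06856 + 0.07659 + 0.1095 = 0.2546 K/W
Q = ΔT/ΣR = (20.2 °C − 6.71 °C)/0.2546 = 53.0 W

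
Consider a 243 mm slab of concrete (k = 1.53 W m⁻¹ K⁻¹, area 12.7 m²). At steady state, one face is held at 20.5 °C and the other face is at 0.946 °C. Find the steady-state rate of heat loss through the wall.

Q = 1560 W

Q = kA·ΔT/L = 1.53 × 12.7 × |20.5 °C − 0.946 °C| / 0.243 = 1560 W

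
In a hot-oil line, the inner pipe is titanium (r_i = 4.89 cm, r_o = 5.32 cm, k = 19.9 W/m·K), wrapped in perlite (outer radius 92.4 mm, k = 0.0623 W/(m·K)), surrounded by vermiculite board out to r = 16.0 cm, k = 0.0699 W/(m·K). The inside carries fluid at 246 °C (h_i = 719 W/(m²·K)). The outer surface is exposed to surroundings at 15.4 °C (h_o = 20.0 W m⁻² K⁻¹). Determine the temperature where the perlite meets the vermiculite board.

Series thermal resistances, inner to outer:
  R'_conv,in = 1/(2πr h) = 1/(2π·0.0489·719) = 0.004527 m·K/W
  R'_titanium = ln(0.0532/0.0489)/(2πk) = 0.08428/(2π·19.9) = 6.741×10^-4 m·K/W
  R'_perlite = ln(0.0924/0.0532)/(2πk) = 0.5521/(2π·0.0623) = 1.410 m·K/W
  R'_vermiculite board = ln(0.160/0.0924)/(2πk) = 0.5490/(2π·0.0699) = 1.250 m·K/W
  R'_conv,out = 1/(2πr h) = 1/(2π·0.160·20.0) = 0.04974 m·K/W
ΣR = 0.004527 + 6.741×10^-4 + 1.410 + 1.250 + 0.04974 = 2.715 m·K/W
Q' = ΔT/ΣR = (246 °C − 15.4 °C)/2.715 = 84.94 W/m
From the inner boundary to the perlite/vermiculite board interface, ΣR_partial = 1.415 m·K/W.
T_interface = T_in − Q'·ΣR_partial = 246 °C − (84.94)(1.415) = 126 °C

T = 126 °C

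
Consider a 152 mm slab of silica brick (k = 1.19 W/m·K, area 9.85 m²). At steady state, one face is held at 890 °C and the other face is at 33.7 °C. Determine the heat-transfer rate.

Q = kA·ΔT/L = 1.19 × 9.85 × |890 °C − 33.7 °C| / 0.152 = 66000 W

Q = 66.0 kW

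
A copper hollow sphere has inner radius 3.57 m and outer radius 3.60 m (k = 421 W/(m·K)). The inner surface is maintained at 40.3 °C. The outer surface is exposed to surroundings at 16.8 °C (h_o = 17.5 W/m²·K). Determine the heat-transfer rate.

Q = 66900 W

Resistance network (inner→outer):
  R_copper = (1/3.57 − 1/3.60)/(4πk) = 0.002334/(4π·421) = 4.412×10^-7 K/W
  R_conv,out = 1/(4πr²h) = 1/(4π·3.60²·17.5) = 3.509×10^-4 K/W
ΣR = 4.412×10^-7 + 3.509×10^-4 = 3.513×10^-4 K/W
Q = ΔT/ΣR = (40.3 °C − 16.8 °C)/3.513×10^-4 = 66900 W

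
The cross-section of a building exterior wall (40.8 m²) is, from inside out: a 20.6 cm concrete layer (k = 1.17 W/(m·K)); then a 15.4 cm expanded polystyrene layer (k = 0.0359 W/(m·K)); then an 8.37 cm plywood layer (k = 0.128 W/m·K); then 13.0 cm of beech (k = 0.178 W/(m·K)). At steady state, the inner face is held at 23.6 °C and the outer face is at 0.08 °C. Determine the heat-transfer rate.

Treat each layer as a resistance in series:
  R_concrete = L/(kA) = 0.206/(1.17·40.8) = 0.004315 K/W
  R_expanded polystyrene = L/(kA) = 0.154/(0.0359·40.8) = 0.1051 K/W
  R_plywood = L/(kA) = 0.0837/(0.128·40.8) = 0.01603 K/W
  R_beech = L/(kA) = 0.130/(0.178·40.8) = 0.01790 K/W
ΣR = 0.004315 + 0.1051 + 0.01603 + 0.01790 = 0.1433 K/W
Q = ΔT/ΣR = (23.6 °C − 0.08 °C)/0.1433 = 164 W

Q = 164 W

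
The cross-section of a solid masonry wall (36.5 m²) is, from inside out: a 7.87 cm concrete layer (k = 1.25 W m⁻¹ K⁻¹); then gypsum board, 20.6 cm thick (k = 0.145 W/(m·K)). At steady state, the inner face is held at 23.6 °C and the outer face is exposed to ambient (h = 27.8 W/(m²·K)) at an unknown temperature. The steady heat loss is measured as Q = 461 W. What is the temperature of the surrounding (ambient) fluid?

Sum the resistances:
  R_concrete = L/(kA) = 0.0787/(1.25·36.5) = 0.001725 K/W
  R_gypsum board = L/(kA) = 0.206/(0.145·36.5) = 0.03892 K/W
  R_conv,out = 1/(hA) = 1/(27.8·36.5) = 9.855×10^-4 K/W
ΣR = 0.04163 K/W
ΔT = Q·ΣR = 461 × 0.04163 = 19.19 K
Heat flows outward, so T_out = T_in − ΔT = 23.6 − 19.19 = 4.41 °C

T_out = 4.41 °C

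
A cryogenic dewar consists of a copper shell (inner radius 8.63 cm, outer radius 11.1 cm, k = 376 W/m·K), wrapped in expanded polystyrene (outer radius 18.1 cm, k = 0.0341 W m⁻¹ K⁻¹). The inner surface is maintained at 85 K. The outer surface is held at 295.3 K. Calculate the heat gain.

Q = 25.9 W

Resistance network (inner→outer):
  R_copper = (1/0.0863 − 1/0.111)/(4πk) = 2.578/(4π·376) = 5.457×10^-4 K/W
  R_expanded polystyrene = (1/0.111 − 1/0.181)/(4πk) = 3.484/(4π·0.0341) = 8.131 K/W
ΣR = 5.457×10^-4 + 8.131 = 8.132 K/W
Q = ΔT/ΣR = (85 K − 295.3 K)/8.132 = -25.9 W
(Negative Q ⇒ heat flows inward; heat gain = 25.9 W.)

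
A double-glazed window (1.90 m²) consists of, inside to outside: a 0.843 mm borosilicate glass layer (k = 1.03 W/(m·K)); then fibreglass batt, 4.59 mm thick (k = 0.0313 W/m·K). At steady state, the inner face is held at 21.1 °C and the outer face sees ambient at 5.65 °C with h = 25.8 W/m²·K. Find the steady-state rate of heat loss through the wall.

Q = 158 W

Series thermal resistances, inner to outer:
  R_borosilicate glass = L/(kA) = 8.43×10^-4/(1.03·1.90) = 4.308×10^-4 K/W
  R_fibreglass batt = L/(kA) = 0.00459/(0.0313·1.90) = 0.07718 K/W
  R_conv,out = 1/(hA) = 1/(25.8·1.90) = 0.02040 K/W
ΣR = 4.308×10^-4 + 0.07718 + 0.02040 = 0.09801 K/W
Q = ΔT/ΣR = (21.1 °C − 5.65 °C)/0.09801 = 158 W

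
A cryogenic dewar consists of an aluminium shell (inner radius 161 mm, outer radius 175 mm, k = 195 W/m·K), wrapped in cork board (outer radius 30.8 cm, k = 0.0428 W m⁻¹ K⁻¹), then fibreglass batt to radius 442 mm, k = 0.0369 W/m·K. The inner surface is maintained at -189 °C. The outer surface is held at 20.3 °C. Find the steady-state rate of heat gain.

Q = 31.2 W

Treat each layer as a resistance in series:
  R_aluminium = (1/0.161 − 1/0.175)/(4πk) = 0.4969/(4π·195) = 2.028×10^-4 K/W
  R_cork board = (1/0.175 − 1/0.308)/(4πk) = 2.468/(4π·0.0428) = 4.588 K/W
  R_fibreglass batt = (1/0.308 − 1/0.442)/(4πk) = 0.9843/(4π·0.0369) = 2.123 K/W
ΣR = 2.028×10^-4 + 4.588 + 2.123 = 6.711 K/W
Q = ΔT/ΣR = (-189 °C − 20.3 °C)/6.711 = -31.2 W
(Negative Q ⇒ heat flows inward; heat gain = 31.2 W.)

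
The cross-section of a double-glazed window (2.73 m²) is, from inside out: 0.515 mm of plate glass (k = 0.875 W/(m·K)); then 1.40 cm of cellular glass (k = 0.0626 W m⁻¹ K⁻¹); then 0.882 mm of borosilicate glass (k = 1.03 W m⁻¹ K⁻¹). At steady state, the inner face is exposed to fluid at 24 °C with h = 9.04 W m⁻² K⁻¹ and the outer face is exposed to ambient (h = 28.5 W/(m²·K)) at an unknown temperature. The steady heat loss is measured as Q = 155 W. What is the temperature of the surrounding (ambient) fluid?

T_out = 2.95 °C

Sum the resistances:
  R_conv,in = 1/(hA) = 1/(9.04·2.73) = 0.04052 K/W
  R_plate glass = L/(kA) = 5.15×10^-4/(0.875·2.73) = 2.156×10^-4 K/W
  R_cellular glass = L/(kA) = 0.0140/(0.0626·2.73) = 0.08192 K/W
  R_borosilicate glass = L/(kA) = 8.82×10^-4/(1.03·2.73) = 3.137×10^-4 K/W
  R_conv,out = 1/(hA) = 1/(28.5·2.73) = 0.01285 K/W
ΣR = 0.1358 K/W
ΔT = Q·ΣR = 155 × 0.1358 = 21.05 K
Heat flows outward, so T_out = T_in − ΔT = 24 − 21.05 = 2.95 °C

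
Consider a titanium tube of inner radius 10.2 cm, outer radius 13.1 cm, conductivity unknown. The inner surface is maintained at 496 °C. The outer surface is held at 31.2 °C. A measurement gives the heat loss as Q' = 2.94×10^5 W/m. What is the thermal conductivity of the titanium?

ΣR = ΔT/Q' = |496 − 31.2|/2.94×10^5 = 0.001581 m·K/W
ln(r₂/r₁)/(2πk) = 0.001581 ⇒ k = 0.2502/(2π·0.001581) = 25.2 W/m·K

k = 25.2 W/m·K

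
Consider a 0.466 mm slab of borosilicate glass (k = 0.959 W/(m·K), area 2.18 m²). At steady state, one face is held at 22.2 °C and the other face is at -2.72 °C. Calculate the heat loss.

Q = kA·ΔT/L = 0.959 × 2.18 × |22.2 °C − -2.72 °C| / 4.66×10^-4 = 1.12×10^5 W

Q = 1.12×10^5 W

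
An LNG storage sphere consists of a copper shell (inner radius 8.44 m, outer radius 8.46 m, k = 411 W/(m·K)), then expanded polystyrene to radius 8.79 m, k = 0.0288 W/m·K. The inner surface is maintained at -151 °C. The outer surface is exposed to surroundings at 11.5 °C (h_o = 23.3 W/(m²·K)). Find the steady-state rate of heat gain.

Series thermal resistances, inner to outer:
  R_copper = (1/8.44 − 1/8.46)/(4πk) = 2.801×10^-4/(4π·411) = 5.423×10^-8 K/W
  R_expanded polystyrene = (1/8.46 − 1/8.79)/(4πk) = 0.004438/(4π·0.0288) = 0.01226 K/W
  R_conv,out = 1/(4πr²h) = 1/(4π·8.79²·23.3) = 4.420×10^-5 K/W
ΣR = 5.423×10^-8 + 0.01226 + 4.420×10^-5 = 0.01230 K/W
Q = ΔT/ΣR = (-151 °C − 11.5 °C)/0.01230 = -13200 W
(Negative Q ⇒ heat flows inward; heat gain = 13200 W.)

Q = 13.2 kW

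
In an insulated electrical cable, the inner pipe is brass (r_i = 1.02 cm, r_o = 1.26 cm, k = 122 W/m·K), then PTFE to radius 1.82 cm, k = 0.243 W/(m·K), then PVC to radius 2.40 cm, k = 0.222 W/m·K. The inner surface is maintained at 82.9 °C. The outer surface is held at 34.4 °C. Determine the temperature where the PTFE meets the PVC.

T = 56.3 °C

Resistance network (inner→outer):
  R'_brass = ln(0.0126/0.0102)/(2πk) = 0.2113/(2π·122) = 2.757×10^-4 m·K/W
  R'_PTFE = ln(0.0182/0.0126)/(2πk) = 0.3677/(2π·0.243) = 0.2408 m·K/W
  R'_PVC = ln(0.0240/0.0182)/(2πk) = 0.2766/(2π·0.222) = 0.1983 m·K/W
ΣR = 2.757×10^-4 + 0.2408 + 0.1983 = 0.4394 m·K/W
Q' = ΔT/ΣR = (82.9 °C − 34.4 °C)/0.4394 = 110.4 W/m
From the inner boundary to the PTFE/PVC interface, ΣR_partial = 0.2411 m·K/W.
T_interface = T_in − Q'·ΣR_partial = 82.9 °C − (110.4)(0.2411) = 56.3 °C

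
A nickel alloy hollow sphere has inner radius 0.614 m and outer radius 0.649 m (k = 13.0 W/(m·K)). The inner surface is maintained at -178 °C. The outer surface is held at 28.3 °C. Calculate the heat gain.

Q = 384 kW

Q = 4πk·ΔT/(1/r₁ − 1/r₂) = 4π × 13.0 × 206.3 / (1/0.614 − 1/0.649) = 3.84×10^5 W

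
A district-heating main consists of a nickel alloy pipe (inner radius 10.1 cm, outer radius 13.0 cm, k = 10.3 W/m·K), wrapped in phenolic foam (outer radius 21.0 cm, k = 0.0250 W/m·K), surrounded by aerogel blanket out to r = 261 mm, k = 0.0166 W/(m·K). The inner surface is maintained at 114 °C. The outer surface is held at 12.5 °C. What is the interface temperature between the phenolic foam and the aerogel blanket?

T = 53.7 °C

Resistance network (inner→outer):
  R'_nickel alloy = ln(0.130/0.101)/(2πk) = 0.2524/(2π·10.3) = 0.003900 m·K/W
  R'_phenolic foam = ln(0.210/0.130)/(2πk) = 0.4796/(2π·0.0250) = 3.053 m·K/W
  R'_aerogel blanket = ln(0.261/0.210)/(2πk) = 0.2174/(2π·0.0166) = 2.084 m·K/W
ΣR = 0.003900 + 3.053 + 2.084 = 5.141 m·K/W
Q' = ΔT/ΣR = (114 °C − 12.5 °C)/5.141 = 19.74 W/m
From the inner boundary to the phenolic foam/aerogel blanket interface, ΣR_partial = 3.057 m·K/W.
T_interface = T_in − Q'·ΣR_partial = 114 °C − (19.74)(3.057) = 53.7 °C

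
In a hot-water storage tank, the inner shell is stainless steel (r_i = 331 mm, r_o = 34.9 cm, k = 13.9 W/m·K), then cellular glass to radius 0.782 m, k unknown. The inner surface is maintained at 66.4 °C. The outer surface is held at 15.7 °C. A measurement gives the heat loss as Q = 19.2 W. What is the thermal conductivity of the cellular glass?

k = 0.0478 W/m·K

ΣR = ΔT/Q = |66.4 − 15.7|/19.2 = 2.641 K/W
Known resistances:
  R_stainless steel = (1/0.331 − 1/0.349)/(4πk) = 0.1558/(4π·13.9) = 8.921×10^-4 K/W
R_cellular glass = ΣR − ΣR_known = 2.641 − 8.921×10^-4 = 2.640 K/W
(1/r₁−1/r₂)/(4πk) = 2.640 ⇒ k = 1.587/(4π·2.640) = 0.0478 W/m·K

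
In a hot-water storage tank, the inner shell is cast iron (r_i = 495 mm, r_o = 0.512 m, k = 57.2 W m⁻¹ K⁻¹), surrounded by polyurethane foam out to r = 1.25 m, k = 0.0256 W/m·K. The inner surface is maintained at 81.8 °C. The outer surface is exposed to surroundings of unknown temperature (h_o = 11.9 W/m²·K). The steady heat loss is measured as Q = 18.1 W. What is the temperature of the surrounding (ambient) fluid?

T_out = 16.8 °C

Series resistances:
  R_cast iron = (1/0.495 − 1/0.512)/(4πk) = 0.06708/(4π·57.2) = 9.332×10^-5 K/W
  R_polyurethane foam = (1/0.512 − 1/1.25)/(4πk) = 1.153/(4π·0.0256) = 3.584 K/W
  R_conv,out = 1/(4πr²h) = 1/(4π·1.25²·11.9) = 0.004280 K/W
ΣR = 3.589 K/W
ΔT = Q·ΣR = 18.1 × 3.589 = 64.96 K
Heat flows outward, so T_out = T_in − ΔT = 81.8 − 64.96 = 16.8 °C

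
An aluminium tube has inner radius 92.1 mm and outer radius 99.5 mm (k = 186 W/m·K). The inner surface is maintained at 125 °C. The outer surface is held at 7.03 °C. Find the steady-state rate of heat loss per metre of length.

Q' = 2πk·ΔT/ln(r₂/r₁) = 2π × 186 × 117.97 / ln(0.0995/0.0921) = 1.78×10^6 W/m

Q' = 1780 kW/m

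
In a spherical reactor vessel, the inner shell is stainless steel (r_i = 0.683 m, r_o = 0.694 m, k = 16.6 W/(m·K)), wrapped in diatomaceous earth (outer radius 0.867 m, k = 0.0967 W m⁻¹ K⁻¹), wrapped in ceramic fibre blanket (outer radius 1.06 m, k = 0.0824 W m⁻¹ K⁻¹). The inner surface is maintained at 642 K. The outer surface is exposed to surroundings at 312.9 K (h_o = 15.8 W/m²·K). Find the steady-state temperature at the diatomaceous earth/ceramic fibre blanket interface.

T = 467 K

Series thermal resistances, inner to outer:
  R_stainless steel = (1/0.683 − 1/0.694)/(4πk) = 0.02321/(4π·16.6) = 1.112×10^-4 K/W
  R_diatomaceous earth = (1/0.694 − 1/0.867)/(4πk) = 0.2875/(4π·0.0967) = 0.2366 K/W
  R_ceramic fibre blanket = (1/0.867 − 1/1.06)/(4πk) = 0.2100/(4π·0.0824) = 0.2028 K/W
  R_conv,out = 1/(4πr²h) = 1/(4π·1.06²·15.8) = 0.004483 K/W
ΣR = 1.112×10^-4 + 0.2366 + 0.2028 + 0.004483 = 0.4440 K/W
Q = ΔT/ΣR = (642 K − 312.9 K)/0.4440 = 741.2 W
From the inner boundary to the diatomaceous earth/ceramic fibre blanket interface, ΣR_partial = 0.2367 K/W.
T_interface = T_in − Q·ΣR_partial = 642 K − (741.2)(0.2367) = 467 K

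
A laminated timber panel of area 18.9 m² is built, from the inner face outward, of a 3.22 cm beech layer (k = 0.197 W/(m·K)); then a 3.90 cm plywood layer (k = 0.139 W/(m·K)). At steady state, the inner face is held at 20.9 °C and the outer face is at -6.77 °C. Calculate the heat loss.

Q = 1180 W

Treat each layer as a resistance in series:
  R_beech = L/(kA) = 0.0322/(0.197·18.9) = 0.008648 K/W
  R_plywood = L/(kA) = 0.0390/(0.139·18.9) = 0.01485 K/W
ΣR = 0.008648 + 0.01485 = 0.02350 K/W
Q = ΔT/ΣR = (20.9 °C − -6.77 °C)/0.02350 = 1180 W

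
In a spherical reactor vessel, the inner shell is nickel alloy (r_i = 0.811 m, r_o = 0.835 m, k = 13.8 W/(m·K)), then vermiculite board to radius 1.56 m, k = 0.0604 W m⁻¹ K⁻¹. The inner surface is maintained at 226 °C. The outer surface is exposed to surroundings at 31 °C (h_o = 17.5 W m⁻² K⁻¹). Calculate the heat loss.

Series thermal resistances, inner to outer:
  R_nickel alloy = (1/0.811 − 1/0.835)/(4πk) = 0.03544/(4π·13.8) = 2.044×10^-4 K/W
  R_vermiculite board = (1/0.835 − 1/1.56)/(4πk) = 0.5566/(4π·0.0604) = 0.7333 K/W
  R_conv,out = 1/(4πr²h) = 1/(4π·1.56²·17.5) = 0.001869 K/W
ΣR = 2.044×10^-4 + 0.7333 + 0.001869 = 0.7354 K/W
Q = ΔT/ΣR = (226 °C − 31 °C)/0.7354 = 265 W

Q = 265 W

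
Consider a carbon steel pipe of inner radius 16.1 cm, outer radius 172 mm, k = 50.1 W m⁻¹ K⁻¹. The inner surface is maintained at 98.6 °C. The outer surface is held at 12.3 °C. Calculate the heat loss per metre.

Q' = 4.11×10^5 W/m

Q' = 2πk·ΔT/ln(r₂/r₁) = 2π × 50.1 × 86.3 / ln(0.172/0.161) = 4.11×10^5 W/m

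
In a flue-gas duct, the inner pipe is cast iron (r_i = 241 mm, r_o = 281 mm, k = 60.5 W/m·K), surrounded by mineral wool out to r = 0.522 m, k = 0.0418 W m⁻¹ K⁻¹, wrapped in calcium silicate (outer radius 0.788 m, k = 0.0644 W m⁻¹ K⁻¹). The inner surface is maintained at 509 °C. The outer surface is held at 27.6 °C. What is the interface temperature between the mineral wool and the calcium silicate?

Resistance network (inner→outer):
  R'_cast iron = ln(0.281/0.241)/(2πk) = 0.1536/(2π·60.5) = 4.040×10^-4 m·K/W
  R'_mineral wool = ln(0.522/0.281)/(2πk) = 0.6193/(2π·0.0418) = 2.358 m·K/W
  R'_calcium silicate = ln(0.788/0.522)/(2πk) = 0.4118/(2π·0.0644) = 1.018 m·K/W
ΣR = 4.040×10^-4 + 2.358 + 1.018 = 3.376 m·K/W
Q' = ΔT/ΣR = (509 °C − 27.6 °C)/3.376 = 142.6 W/m
From the inner boundary to the mineral wool/calcium silicate interface, ΣR_partial = 2.358 m·K/W.
T_interface = T_in − Q'·ΣR_partial = 509 °C − (142.6)(2.358) = 173 °C

T = 173 °C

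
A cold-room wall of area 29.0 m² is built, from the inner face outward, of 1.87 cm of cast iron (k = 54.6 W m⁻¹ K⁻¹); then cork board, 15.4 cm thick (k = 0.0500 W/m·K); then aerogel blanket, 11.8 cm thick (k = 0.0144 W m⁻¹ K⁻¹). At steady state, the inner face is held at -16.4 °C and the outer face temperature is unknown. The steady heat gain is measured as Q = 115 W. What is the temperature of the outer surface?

T_out = 28.3 °C

Sum the resistances:
  R_cast iron = L/(kA) = 0.0187/(54.6·29.0) = 1.181×10^-5 K/W
  R_cork board = L/(kA) = 0.154/(0.0500·29.0) = 0.1062 K/W
  R_aerogel blanket = L/(kA) = 0.118/(0.0144·29.0) = 0.2826 K/W
ΣR = 0.3888 K/W
ΔT = Q·ΣR = 115 × 0.3888 = 44.71 K
Heat flows inward, so T_out = T_in + ΔT = -16.4 + 44.71 = 28.3 °C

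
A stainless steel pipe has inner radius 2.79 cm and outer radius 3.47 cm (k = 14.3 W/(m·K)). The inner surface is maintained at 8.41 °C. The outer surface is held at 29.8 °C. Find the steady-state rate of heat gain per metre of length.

Q' = 8.81 kW/m

Q' = 2πk·ΔT/ln(r₂/r₁) = 2π × 14.3 × 21.39 / ln(0.0347/0.0279) = 8810 W/m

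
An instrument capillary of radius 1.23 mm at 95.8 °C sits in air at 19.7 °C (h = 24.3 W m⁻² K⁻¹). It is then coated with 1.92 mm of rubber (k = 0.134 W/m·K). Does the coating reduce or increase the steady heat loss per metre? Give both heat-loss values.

Critical radius for a cylinder: r_cr = k/h = 0.00551 m = 0.551 cm.
Outer radius after coating: r₂ = 0.00123 + 0.00192 = 0.00315 m.
Since r₁ < r_cr and r₂ ≤ r_cr, the coating moves toward the maximum at r_cr — heat loss rises.
Bare: R = 1/(2πr₁h) = 5.325 m·K/W; Q = 76.1/5.325 = 14.3 W/m.
Coated: R = R_cond + R_conv = 3.196 m·K/W; Q = 76.1/3.196 = 23.8 W/m.

increases: 14.3 → 23.8 W/m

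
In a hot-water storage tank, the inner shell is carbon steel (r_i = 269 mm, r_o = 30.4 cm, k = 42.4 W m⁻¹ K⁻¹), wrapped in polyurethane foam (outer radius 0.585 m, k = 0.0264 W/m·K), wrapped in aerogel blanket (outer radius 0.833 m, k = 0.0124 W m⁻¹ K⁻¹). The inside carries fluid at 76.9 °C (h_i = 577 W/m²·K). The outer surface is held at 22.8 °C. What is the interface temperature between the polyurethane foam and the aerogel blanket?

Treat each layer as a resistance in series:
  R_conv,in = 1/(4πr²h) = 1/(4π·0.269²·577) = 0.001906 K/W
  R_carbon steel = (1/0.269 − 1/0.304)/(4πk) = 0.4280/(4π·42.4) = 8.033×10^-4 K/W
  R_polyurethane foam = (1/0.304 − 1/0.585)/(4πk) = 1.580/(4π·0.0264) = 4.763 K/W
  R_aerogel blanket = (1/0.585 − 1/0.833)/(4πk) = 0.5089/(4π·0.0124) = 3.266 K/W
ΣR = 0.001906 + 8.033×10^-4 + 4.763 + 3.266 = 8.032 K/W
Q = ΔT/ΣR = (76.9 °C − 22.8 °C)/8.032 = 6.736 W
From the inner boundary to the polyurethane foam/aerogel blanket interface, ΣR_partial = 4.766 K/W.
T_interface = T_in − Q·ΣR_partial = 76.9 °C − (6.736)(4.766) = 44.8 °C

T = 44.8 °C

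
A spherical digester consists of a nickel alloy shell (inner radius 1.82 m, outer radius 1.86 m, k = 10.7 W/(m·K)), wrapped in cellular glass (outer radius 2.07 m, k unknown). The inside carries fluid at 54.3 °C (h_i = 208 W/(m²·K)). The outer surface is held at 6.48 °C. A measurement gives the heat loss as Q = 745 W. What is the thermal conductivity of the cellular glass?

ΣR = ΔT/Q = |54.3 − 6.48|/745 = 0.06419 K/W
Known resistances:
  R_conv,in = 1/(4πr²h) = 1/(4π·1.82²·208) = 1.155×10^-4 K/W
  R_nickel alloy = (1/1.82 − 1/1.86)/(4πk) = 0.01182/(4π·10.7) = 8.788×10^-5 K/W
R_cellular glass = ΣR − ΣR_known = 0.06419 − 2.034×10^-4 = 0.06399 K/W
(1/r₁−1/r₂)/(4πk) = 0.06399 ⇒ k = 0.05454/(4π·0.06399) = 0.0678 W/m·K

k = 0.0678 W/m·K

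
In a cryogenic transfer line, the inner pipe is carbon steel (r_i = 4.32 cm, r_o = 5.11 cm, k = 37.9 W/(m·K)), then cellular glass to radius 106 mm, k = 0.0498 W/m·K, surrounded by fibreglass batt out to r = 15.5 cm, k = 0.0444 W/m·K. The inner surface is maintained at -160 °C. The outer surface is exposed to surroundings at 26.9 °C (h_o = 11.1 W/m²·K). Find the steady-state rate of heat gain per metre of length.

Resistance network (inner→outer):
  R'_carbon steel = ln(0.0511/0.0432)/(2πk) = 0.1679/(2π·37.9) = 7.053×10^-4 m·K/W
  R'_cellular glass = ln(0.106/0.0511)/(2πk) = 0.7297/(2π·0.0498) = 2.332 m·K/W
  R'_fibreglass batt = ln(0.155/0.106)/(2πk) = 0.3800/(2π·0.0444) = 1.362 m·K/W
  R'_conv,out = 1/(2πr h) = 1/(2π·0.155·11.1) = 0.09251 m·K/W
ΣR = 7.053×10^-4 + 2.332 + 1.362 + 0.09251 = 3.787 m·K/W
Q' = ΔT/ΣR = (-160 °C − 26.9 °C)/3.787 = -49.4 W/m
(Negative Q' ⇒ heat flows inward; heat gain = 49.4 W/m.)

Q' = 49.4 W/m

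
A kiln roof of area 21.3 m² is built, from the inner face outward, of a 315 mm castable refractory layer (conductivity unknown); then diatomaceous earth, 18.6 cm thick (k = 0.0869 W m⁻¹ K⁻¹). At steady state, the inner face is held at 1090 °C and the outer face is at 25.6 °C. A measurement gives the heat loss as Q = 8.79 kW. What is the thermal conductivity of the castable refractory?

ΣR = ΔT/Q = |1090 − 25.6|/8790 = 0.1211 K/W
Known resistances:
  R_diatomaceous earth = L/(kA) = 0.186/(0.0869·21.3) = 0.1005 K/W
R_castable refractory = ΣR − ΣR_known = 0.1211 − 0.1005 = 0.02060 K/W
L/(kA) = 0.02060 ⇒ k = 0.315/(0.02060·21.3) = 0.718 W/m·K

k = 0.718 W/m·K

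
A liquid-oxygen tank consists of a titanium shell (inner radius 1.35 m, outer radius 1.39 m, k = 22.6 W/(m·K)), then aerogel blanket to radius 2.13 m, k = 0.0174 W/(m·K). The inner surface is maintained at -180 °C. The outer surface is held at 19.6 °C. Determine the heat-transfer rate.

Treat each layer as a resistance in series:
  R_titanium = (1/1.35 − 1/1.39)/(4πk) = 0.02132/(4π·22.6) = 7.506×10^-5 K/W
  R_aerogel blanket = (1/1.39 − 1/2.13)/(4πk) = 0.2499/(4π·0.0174) = 1.143 K/W
ΣR = 7.506×10^-5 + 1.143 = 1.143 K/W
Q = ΔT/ΣR = (-180 °C − 19.6 °C)/1.143 = -175 W
(Negative Q ⇒ heat flows inward; heat gain = 175 W.)

Q = 175 W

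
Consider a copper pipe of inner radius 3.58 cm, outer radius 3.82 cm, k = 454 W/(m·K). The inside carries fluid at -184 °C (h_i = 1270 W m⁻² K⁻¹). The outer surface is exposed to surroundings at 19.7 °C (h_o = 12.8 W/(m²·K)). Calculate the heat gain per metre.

Q' = 619 W/m

Treat each layer as a resistance in series:
  R'_conv,in = 1/(2πr h) = 1/(2π·0.0358·1270) = 0.003501 m·K/W
  R'_copper = ln(0.0382/0.0358)/(2πk) = 0.06489/(2π·454) = 2.275×10^-5 m·K/W
  R'_conv,out = 1/(2πr h) = 1/(2π·0.0382·12.8) = 0.3255 m·K/W
ΣR = 0.003501 + 2.275×10^-5 + 0.3255 = 0.3290 m·K/W
Q' = ΔT/ΣR = (-184 °C − 19.7 °C)/0.3290 = -619 W/m
(Negative Q' ⇒ heat flows inward; heat gain = 619 W/m.)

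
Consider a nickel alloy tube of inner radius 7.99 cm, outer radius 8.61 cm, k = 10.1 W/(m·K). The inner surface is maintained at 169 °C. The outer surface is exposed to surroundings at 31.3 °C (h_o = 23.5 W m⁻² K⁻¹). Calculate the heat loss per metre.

Q' = 1720 W/m

Treat each layer as a resistance in series:
  R'_nickel alloy = ln(0.0861/0.0799)/(2πk) = 0.07473/(2π·10.1) = 0.001178 m·K/W
  R'_conv,out = 1/(2πr h) = 1/(2π·0.0861·23.5) = 0.07866 m·K/W
ΣR = 0.001178 + 0.07866 = 0.07984 m·K/W
Q' = ΔT/ΣR = (169 °C − 31.3 °C)/0.07984 = 1720 W/m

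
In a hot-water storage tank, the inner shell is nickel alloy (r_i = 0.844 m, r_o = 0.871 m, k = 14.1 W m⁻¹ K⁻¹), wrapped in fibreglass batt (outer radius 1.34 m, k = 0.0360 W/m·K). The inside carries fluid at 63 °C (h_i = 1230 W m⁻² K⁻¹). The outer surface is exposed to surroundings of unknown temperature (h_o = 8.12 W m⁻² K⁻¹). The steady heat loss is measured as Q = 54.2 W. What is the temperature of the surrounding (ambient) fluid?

Series resistances:
  R_conv,in = 1/(4πr²h) = 1/(4π·0.844²·1230) = 9.082×10^-5 K/W
  R_nickel alloy = (1/0.844 − 1/0.871)/(4πk) = 0.03673/(4π·14.1) = 2.073×10^-4 K/W
  R_fibreglass batt = (1/0.871 − 1/1.34)/(4πk) = 0.4018/(4π·0.0360) = 0.8883 K/W
  R_conv,out = 1/(4πr²h) = 1/(4π·1.34²·8.12) = 0.005458 K/W
ΣR = 0.8940 K/W
ΔT = Q·ΣR = 54.2 × 0.8940 = 48.45 K
Heat flows outward, so T_out = T_in − ΔT = 63 − 48.45 = 14.5 °C

T_out = 14.5 °C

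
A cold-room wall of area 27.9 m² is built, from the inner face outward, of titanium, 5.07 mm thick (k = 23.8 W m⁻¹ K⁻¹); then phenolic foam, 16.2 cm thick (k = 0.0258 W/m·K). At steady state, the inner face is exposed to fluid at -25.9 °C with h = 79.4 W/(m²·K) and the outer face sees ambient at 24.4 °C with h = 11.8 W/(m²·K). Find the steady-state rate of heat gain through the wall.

Treat each layer as a resistance in series:
  R_conv,in = 1/(hA) = 1/(79.4·27.9) = 4.514×10^-4 K/W
  R_titanium = L/(kA) = 0.00507/(23.8·27.9) = 7.635×10^-6 K/W
  R_phenolic foam = L/(kA) = 0.162/(0.0258·27.9) = 0.2251 K/W
  R_conv,out = 1/(hA) = 1/(11.8·27.9) = 0.003037 K/W
ΣR = 4.514×10^-4 + 7.635×10^-6 + 0.2251 + 0.003037 = 0.2286 K/W
Q = ΔT/ΣR = (-25.9 °C − 24.4 °C)/0.2286 = -220 W
(Negative Q ⇒ heat flows inward; heat gain = 220 W.)

Q = 220 W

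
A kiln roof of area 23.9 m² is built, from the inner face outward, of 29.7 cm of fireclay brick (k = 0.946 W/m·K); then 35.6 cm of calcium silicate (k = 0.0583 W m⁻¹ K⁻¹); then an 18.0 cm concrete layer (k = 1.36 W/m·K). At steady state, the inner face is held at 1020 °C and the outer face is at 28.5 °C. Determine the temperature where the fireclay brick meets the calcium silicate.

Resistance network (inner→outer):
  R_fireclay brick = L/(kA) = 0.297/(0.946·23.9) = 0.01314 K/W
  R_calcium silicate = L/(kA) = 0.356/(0.0583·23.9) = 0.2555 K/W
  R_concrete = L/(kA) = 0.180/(1.36·23.9) = 0.005538 K/W
ΣR = 0.01314 + 0.2555 + 0.005538 = 0.2742 K/W
Q = ΔT/ΣR = (1020 °C − 28.5 °C)/0.2742 = 3616 W
From the inner boundary to the fireclay brick/calcium silicate interface, ΣR_partial = 0.01314 K/W.
T_interface = T_in − Q·ΣR_partial = 1020 °C − (3616)(0.01314) = 972 °C

T = 972 °C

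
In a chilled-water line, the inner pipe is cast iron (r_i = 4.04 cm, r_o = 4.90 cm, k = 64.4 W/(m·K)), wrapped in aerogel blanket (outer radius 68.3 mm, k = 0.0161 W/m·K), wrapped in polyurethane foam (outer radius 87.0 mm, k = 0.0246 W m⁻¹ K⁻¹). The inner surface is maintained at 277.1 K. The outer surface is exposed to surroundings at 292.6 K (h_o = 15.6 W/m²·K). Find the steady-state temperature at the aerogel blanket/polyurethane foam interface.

Series thermal resistances, inner to outer:
  R'_cast iron = ln(0.0490/0.0404)/(2πk) = 0.1930/(2π·64.4) = 4.769×10^-4 m·K/W
  R'_aerogel blanket = ln(0.0683/0.0490)/(2πk) = 0.3321/(2π·0.0161) = 3.283 m·K/W
  R'_polyurethane foam = ln(0.0870/0.0683)/(2πk) = 0.2420/(2π·0.0246) = 1.566 m·K/W
  R'_conv,out = 1/(2πr h) = 1/(2π·0.0870·15.6) = 0.1173 m·K/W
ΣR = 4.769×10^-4 + 3.283 + 1.566 + 0.1173 = 4.967 m·K/W
Q' = ΔT/ΣR = (277.1 K − 292.6 K)/4.967 = -3.121 W/m
From the inner boundary to the aerogel blanket/polyurethane foam interface, ΣR_partial = 3.283 m·K/W.
T_interface = T_in − Q'·ΣR_partial = 277.1 K − (-3.121)(3.283) = 287.3 K

T = 287.3 K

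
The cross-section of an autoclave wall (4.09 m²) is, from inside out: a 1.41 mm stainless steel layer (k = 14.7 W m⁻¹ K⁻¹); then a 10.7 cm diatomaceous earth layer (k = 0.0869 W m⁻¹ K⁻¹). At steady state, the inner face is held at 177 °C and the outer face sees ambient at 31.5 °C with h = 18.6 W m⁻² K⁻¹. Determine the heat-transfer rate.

Treat each layer as a resistance in series:
  R_stainless steel = L/(kA) = 0.00141/(14.7·4.09) = 2.345×10^-5 K/W
  R_diatomaceous earth = L/(kA) = 0.107/(0.0869·4.09) = 0.3011 K/W
  R_conv,out = 1/(hA) = 1/(18.6·4.09) = 0.01315 K/W
ΣR = 2.345×10^-5 + 0.3011 + 0.01315 = 0.3143 K/W
Q = ΔT/ΣR = (177 °C − 31.5 °C)/0.3143 = 463 W

Q = 463 W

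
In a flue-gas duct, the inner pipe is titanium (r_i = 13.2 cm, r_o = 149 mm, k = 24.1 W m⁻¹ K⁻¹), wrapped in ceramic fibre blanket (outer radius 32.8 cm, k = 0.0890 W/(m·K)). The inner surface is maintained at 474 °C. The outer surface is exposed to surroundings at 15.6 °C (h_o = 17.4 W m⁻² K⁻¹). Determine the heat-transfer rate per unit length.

Treat each layer as a resistance in series:
  R'_titanium = ln(0.149/0.132)/(2πk) = 0.1211/(2π·24.1) = 8.000×10^-4 m·K/W
  R'_ceramic fibre blanket = ln(0.328/0.149)/(2πk) = 0.7891/(2π·0.0890) = 1.411 m·K/W
  R'_conv,out = 1/(2πr h) = 1/(2π·0.328·17.4) = 0.02789 m·K/W
ΣR = 8.000×10^-4 + 1.411 + 0.02789 = 1.440 m·K/W
Q' = ΔT/ΣR = (474 °C − 15.6 °C)/1.440 = 318 W/m

Q' = 318 W/m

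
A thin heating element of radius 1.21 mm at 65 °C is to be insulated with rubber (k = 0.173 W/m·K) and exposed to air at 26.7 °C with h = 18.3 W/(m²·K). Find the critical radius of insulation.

For a cylinder, r_cr = k_ins/h = 0.173/18.3 = 0.00945 m = 0.945 cm

r_cr = 0.945 cm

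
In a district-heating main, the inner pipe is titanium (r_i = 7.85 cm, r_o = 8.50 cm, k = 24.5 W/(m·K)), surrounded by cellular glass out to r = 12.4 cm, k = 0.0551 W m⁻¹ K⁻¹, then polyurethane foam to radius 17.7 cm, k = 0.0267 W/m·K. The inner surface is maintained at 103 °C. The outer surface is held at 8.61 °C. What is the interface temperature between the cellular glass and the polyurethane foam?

Series thermal resistances, inner to outer:
  R'_titanium = ln(0.0850/0.0785)/(2πk) = 0.07955/(2π·24.5) = 5.168×10^-4 m·K/W
  R'_cellular glass = ln(0.124/0.0850)/(2πk) = 0.3776/(2π·0.0551) = 1.091 m·K/W
  R'_polyurethane foam = ln(0.177/0.124)/(2πk) = 0.3559/(2π·0.0267) = 2.121 m·K/W
ΣR = 5.168×10^-4 + 1.091 + 2.121 = 3.213 m·K/W
Q' = ΔT/ΣR = (103 °C − 8.61 °C)/3.213 = 29.38 W/m
From the inner boundary to the cellular glass/polyurethane foam interface, ΣR_partial = 1.092 m·K/W.
T_interface = T_in − Q'·ΣR_partial = 103 °C − (29.38)(1.092) = 70.9 °C

T = 70.9 °C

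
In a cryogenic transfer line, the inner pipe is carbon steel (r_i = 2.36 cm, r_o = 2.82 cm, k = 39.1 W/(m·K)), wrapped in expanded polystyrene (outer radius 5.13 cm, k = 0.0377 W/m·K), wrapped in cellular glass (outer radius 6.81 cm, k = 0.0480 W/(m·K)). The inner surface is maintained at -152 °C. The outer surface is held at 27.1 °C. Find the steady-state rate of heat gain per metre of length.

Resistance network (inner→outer):
  R'_carbon steel = ln(0.0282/0.0236)/(2πk) = 0.1781/(2π·39.1) = 7.248×10^-4 m·K/W
  R'_expanded polystyrene = ln(0.0513/0.0282)/(2πk) = 0.5984/(2π·0.0377) = 2.526 m·K/W
  R'_cellular glass = ln(0.0681/0.0513)/(2πk) = 0.2833/(2π·0.0480) = 0.9393 m·K/W
ΣR = 7.248×10^-4 + 2.526 + 0.9393 = 3.466 m·K/W
Q' = ΔT/ΣR = (-152 °C − 27.1 °C)/3.466 = -51.7 W/m
(Negative Q' ⇒ heat flows inward; heat gain = 51.7 W/m.)

Q' = 51.7 W/m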